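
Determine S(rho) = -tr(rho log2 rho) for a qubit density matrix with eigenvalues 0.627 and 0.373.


S = -p*log2(p) - (1-p)*log2(1-p)
p = 0.6270, 1-p = 0.3730
= -0.6270 * log2(0.6270) - 0.3730 * log2(0.3730)
= -(-0.4223) - (-0.5307)
= 0.9529

0.9529


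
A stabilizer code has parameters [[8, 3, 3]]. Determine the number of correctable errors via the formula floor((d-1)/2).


Code parameters: [[8, 3, 3]], distance d = 3.
Number of correctable errors = floor((d-1)/2)
= floor((3 - 1)/2)
= floor(2/2)
= 1

1


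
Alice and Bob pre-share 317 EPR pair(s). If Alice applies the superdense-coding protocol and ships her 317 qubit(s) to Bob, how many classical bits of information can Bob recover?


Superdense coding allows 2 classical bits per shared entangled pair.
317 pair(s) -> 2 * 317 = 634 classical bits

634


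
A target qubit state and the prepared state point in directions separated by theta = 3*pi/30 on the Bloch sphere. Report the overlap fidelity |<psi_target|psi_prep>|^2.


For states separated by angle theta on Bloch sphere:
F = cos^2(theta/2)
theta = 3*pi/30 = 0.3142
theta/2 = 0.1571
cos(theta/2) = 0.9877
F = 0.9755

0.9755


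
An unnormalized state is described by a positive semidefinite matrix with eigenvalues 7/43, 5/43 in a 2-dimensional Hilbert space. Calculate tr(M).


tr(M) = sum of eigenvalues
= 7/43 + 5/43
= 12/43
= 0.2791

0.2791


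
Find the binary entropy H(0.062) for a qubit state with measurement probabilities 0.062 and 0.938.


S = -p*log2(p) - (1-p)*log2(1-p)
p = 0.0620, 1-p = 0.9380
= -0.0620 * log2(0.0620) - 0.9380 * log2(0.9380)
= -(-0.2487) - (-0.0866)
= 0.3353

0.3353


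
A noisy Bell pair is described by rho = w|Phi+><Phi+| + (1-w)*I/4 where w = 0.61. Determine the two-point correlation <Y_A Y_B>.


|Phi+> = (|00> + |11>)/sqrt(2)
For the pure Bell state, <Y_A Y_B> = -1 (Bell-state Pauli correlator).
The maximally-mixed part I/4 has tr(I/4 * P tensor P) = 0 for any traceless Pauli P.
So <Y_A Y_B>_rho = w * (-1) + (1 - w) * 0
= 0.61 * (-1)
= -0.6100

-0.6100


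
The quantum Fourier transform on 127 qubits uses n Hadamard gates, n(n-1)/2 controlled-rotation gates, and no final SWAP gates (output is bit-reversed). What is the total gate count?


Hadamard gates: 127
Controlled rotations: n*(n-1)/2 = 127*126/2 = 8001
SWAP gates: 0 (omitted)
Total = 127 + 8001
= 8128

8128


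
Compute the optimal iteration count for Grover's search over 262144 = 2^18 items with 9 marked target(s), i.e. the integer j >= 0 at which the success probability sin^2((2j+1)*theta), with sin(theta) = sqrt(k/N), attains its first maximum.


After j Grover iterations the success probability is P(j) = sin^2((2j+1)*theta), where sin(theta) = sqrt(k/N).
N = 2^18 = 262144, k = 9
sin(theta) = sqrt(k/N) = 0.005859375
theta = arcsin(sqrt(k/N)) = 0.005859408528 rad
P(j) reaches its first maximum when (2j+1)*theta is as close as possible to pi/2, i.e. j = round(pi/(4*theta) - 1/2).
pi/(4*theta) - 1/2 = 133.5405
(For comparison, the common estimate pi/4 * sqrt(N/k) = 134.0413; the exact maximiser is used here.)
Optimal iterations = 134

134


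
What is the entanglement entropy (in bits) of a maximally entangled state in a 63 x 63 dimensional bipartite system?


For a maximally entangled state in d x d:
S = log2(d) = log2(63)
= 5.9773

5.9773


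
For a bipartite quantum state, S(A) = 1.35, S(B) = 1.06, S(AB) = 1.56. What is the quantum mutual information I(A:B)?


I(A:B) = S(A) + S(B) - S(AB)
= 1.35 + 1.06 - 1.56
= 0.8500

0.8500


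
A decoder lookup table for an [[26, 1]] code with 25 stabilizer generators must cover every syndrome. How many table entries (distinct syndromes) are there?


Each stabilizer generator gives a binary (+1 or -1) measurement outcome.
With 25 independent generators:
Total syndromes = 2^25
= 33554432

33554432


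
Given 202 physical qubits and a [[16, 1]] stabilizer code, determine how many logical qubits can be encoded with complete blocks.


Each code block uses 16 physical qubits for 1 logical qubit(s).
Number of complete blocks = floor(202 / 16) = 12
Logical qubits = 12 * 1
= 12

12


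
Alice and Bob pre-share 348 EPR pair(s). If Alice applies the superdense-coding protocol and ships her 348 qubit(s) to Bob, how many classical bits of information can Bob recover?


Superdense coding allows 2 classical bits per shared entangled pair.
348 pair(s) -> 2 * 348 = 696 classical bits

696


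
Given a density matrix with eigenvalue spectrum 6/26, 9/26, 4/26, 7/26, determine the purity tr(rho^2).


tr(rho^2) = sum of eigenvalues squared
= (6/26)^2 + (9/26)^2 + (4/26)^2 + (7/26)^2
= (36 + 81 + 16 + 49) / 676
= 182/676
= 0.2692

0.2692


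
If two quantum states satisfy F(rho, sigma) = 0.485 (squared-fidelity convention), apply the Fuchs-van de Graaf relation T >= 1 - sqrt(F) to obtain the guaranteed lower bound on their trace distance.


Fuchs-van de Graaf (squared-fidelity convention): 1 - sqrt(F) <= T <= sqrt(1 - F).
Lower bound: T >= 1 - sqrt(F)
sqrt(F) = sqrt(0.485) = 0.6964
T >= 1 - 0.6964
T >= 0.3036

0.3036


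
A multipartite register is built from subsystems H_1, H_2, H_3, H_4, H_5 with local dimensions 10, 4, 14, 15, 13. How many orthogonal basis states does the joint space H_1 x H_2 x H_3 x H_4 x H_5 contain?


dim(H_1 x H_2 x H_3 x H_4 x H_5) = 10 * 4 * 14 * 15 * 13
= 40 * 14 * 15 * 13
= 560 * 15 * 13
= 8400 * 13
= 109200

109200


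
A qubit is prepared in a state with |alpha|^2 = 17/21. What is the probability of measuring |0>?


|alpha|^2 = 17/21 = 0.8095
|beta|^2 = 1 - 17/21 = 4/21 = 0.1905
P(|0>) = |alpha|^2 = 0.8095

0.8095


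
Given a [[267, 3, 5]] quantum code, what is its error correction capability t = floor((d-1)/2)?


Code parameters: [[267, 3, 5]], distance d = 5.
Number of correctable errors = floor((d-1)/2)
= floor((5 - 1)/2)
= floor(4/2)
= 2

2


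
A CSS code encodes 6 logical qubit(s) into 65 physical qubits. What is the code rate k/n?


Code rate R = k/n
= 6/65
= 0.0923

0.0923


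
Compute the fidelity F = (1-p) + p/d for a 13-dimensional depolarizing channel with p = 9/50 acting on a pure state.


F = (1-p) + p/d
= (1 - 0.1800) + 0.1800/13
= 0.8200 + 0.0138
= 0.8338

0.8338


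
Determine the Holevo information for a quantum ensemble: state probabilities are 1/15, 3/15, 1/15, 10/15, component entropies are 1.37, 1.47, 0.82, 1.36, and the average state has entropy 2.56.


chi = S(rho) - sum_i p_i * S(rho_i)
Weighted entropy = 1/15 * 1.37 + 3/15 * 1.47 + 1/15 * 0.82 + 10/15 * 1.36
= 1.3467
chi = 2.56 - 1.3467
= 1.2133

1.2133


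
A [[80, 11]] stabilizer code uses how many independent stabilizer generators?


For an [[n,k]] stabilizer code:
Number of stabilizer generators = n - k
= 80 - 11
= 69

69


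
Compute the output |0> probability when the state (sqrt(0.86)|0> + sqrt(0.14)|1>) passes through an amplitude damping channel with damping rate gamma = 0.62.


For amplitude damping with parameter gamma on state sqrt(a)|0> + sqrt(b)|1>:
alpha^2 = 0.86, beta^2 = 0.14
P(|0>) = alpha^2 + gamma * beta^2
= 0.86 + 0.62 * 0.14
= 0.86 + 0.0868
= 0.9468

0.9468


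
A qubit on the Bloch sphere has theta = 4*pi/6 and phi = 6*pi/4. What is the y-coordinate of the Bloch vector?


theta = 2.0944, phi = 4.7124
r_y = sin(theta)*sin(phi) = 0.8660 * -1.0000
r_y = -0.8660

-0.8660


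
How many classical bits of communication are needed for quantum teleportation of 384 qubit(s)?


Quantum teleportation requires 2 classical bits per qubit teleported.
384 qubit(s) -> 2 * 384 = 768 classical bits

768


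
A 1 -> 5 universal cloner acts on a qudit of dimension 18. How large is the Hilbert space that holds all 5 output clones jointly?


Output space = H^(tensor 5) where dim(H) = 18
dim = 18^5
= 324 (after 2 factors)
= 5832 (after 3 factors)
= 104976 (after 4 factors)
= 1889568 (after 5 factors)
= 1889568

1889568


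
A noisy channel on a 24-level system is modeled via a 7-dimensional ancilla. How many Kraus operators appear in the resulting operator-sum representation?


Tracing out the environment in an orthonormal basis {|i>_E} gives Kraus operators K_i = <i|_E U |0>_E.
Number of Kraus operators = dim(H_env) = d_env
= 7

7


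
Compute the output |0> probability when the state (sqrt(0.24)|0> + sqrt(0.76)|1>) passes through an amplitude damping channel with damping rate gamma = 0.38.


For amplitude damping with parameter gamma on state sqrt(a)|0> + sqrt(b)|1>:
alpha^2 = 0.24, beta^2 = 0.76
P(|0>) = alpha^2 + gamma * beta^2
= 0.24 + 0.38 * 0.76
= 0.24 + 0.2888
= 0.5288

0.5288


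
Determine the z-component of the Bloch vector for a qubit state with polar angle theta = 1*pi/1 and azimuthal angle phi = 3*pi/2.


theta = 3.1416, phi = 4.7124
r_z = cos(theta) = -1.0000

-1.0000


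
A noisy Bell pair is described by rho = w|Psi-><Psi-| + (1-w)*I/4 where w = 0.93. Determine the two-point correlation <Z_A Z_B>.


|Psi-> = (|01> - |10>)/sqrt(2)
For the pure Bell state, <Z_A Z_B> = -1 (Bell-state Pauli correlator).
The maximally-mixed part I/4 has tr(I/4 * P tensor P) = 0 for any traceless Pauli P.
So <Z_A Z_B>_rho = w * (-1) + (1 - w) * 0
= 0.93 * (-1)
= -0.9300

-0.9300


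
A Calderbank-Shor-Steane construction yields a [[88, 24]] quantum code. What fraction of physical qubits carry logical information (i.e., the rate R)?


Code rate R = k/n
= 24/88
= 0.2727

0.2727


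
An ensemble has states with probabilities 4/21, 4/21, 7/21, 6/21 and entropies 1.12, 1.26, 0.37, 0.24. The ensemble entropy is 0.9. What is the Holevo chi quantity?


chi = S(rho) - sum_i p_i * S(rho_i)
Weighted entropy = 4/21 * 1.12 + 4/21 * 1.26 + 7/21 * 0.37 + 6/21 * 0.24
= 0.6452
chi = 0.9 - 0.6452
= 0.2548

0.2548


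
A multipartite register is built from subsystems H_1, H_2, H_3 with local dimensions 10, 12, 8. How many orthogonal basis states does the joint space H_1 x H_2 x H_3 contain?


dim(H_1 x H_2 x H_3) = 10 * 12 * 8
= 120 * 8
= 960

960


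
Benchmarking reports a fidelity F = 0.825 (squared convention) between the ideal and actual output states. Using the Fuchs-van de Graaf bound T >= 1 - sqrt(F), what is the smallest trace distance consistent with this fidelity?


Fuchs-van de Graaf (squared-fidelity convention): 1 - sqrt(F) <= T <= sqrt(1 - F).
Lower bound: T >= 1 - sqrt(F)
sqrt(F) = sqrt(0.825) = 0.9083
T >= 1 - 0.9083
T >= 0.0917

0.0917


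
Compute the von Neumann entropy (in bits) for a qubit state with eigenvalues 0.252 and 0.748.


S = -p*log2(p) - (1-p)*log2(1-p)
p = 0.2520, 1-p = 0.7480
= -0.2520 * log2(0.2520) - 0.7480 * log2(0.7480)
= -(-0.5011) - (-0.3133)
= 0.8144

0.8144


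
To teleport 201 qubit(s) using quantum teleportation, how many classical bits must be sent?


Quantum teleportation requires 2 classical bits per qubit teleported.
201 qubit(s) -> 2 * 201 = 402 classical bits

402


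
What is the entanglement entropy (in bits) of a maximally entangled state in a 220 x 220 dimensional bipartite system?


For a maximally entangled state in d x d:
S = log2(d) = log2(220)
= 7.7814

7.7814


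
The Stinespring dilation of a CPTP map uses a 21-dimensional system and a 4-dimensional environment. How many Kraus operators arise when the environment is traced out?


Tracing out the environment in an orthonormal basis {|i>_E} gives Kraus operators K_i = <i|_E U |0>_E.
Number of Kraus operators = dim(H_env) = d_env
= 4

4


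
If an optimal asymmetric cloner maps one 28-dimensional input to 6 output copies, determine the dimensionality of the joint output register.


Output space = H^(tensor 6) where dim(H) = 28
dim = 28^6
= 784 (after 2 factors)
= 21952 (after 3 factors)
= 614656 (after 4 factors)
= 17210368 (after 5 factors)
= 481890304 (after 6 factors)
= 481890304

481890304


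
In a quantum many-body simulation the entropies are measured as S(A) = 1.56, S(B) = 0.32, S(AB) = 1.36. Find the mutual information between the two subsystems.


I(A:B) = S(A) + S(B) - S(AB)
= 1.56 + 0.32 - 1.36
= 0.5200

0.5200


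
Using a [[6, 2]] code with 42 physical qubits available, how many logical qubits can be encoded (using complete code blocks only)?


Each code block uses 6 physical qubits for 2 logical qubit(s).
Number of complete blocks = floor(42 / 6) = 7
Logical qubits = 7 * 2
= 14

14


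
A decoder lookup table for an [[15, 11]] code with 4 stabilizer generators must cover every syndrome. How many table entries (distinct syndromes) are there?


Each stabilizer generator gives a binary (+1 or -1) measurement outcome.
With 4 independent generators:
Total syndromes = 2^4
= 16

16


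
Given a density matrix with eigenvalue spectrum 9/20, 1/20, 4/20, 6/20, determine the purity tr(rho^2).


tr(rho^2) = sum of eigenvalues squared
= (9/20)^2 + (1/20)^2 + (4/20)^2 + (6/20)^2
= (81 + 1 + 16 + 36) / 400
= 134/400
= 0.3350

0.3350


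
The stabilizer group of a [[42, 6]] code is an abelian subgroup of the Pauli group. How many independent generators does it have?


For an [[n,k]] stabilizer code:
Number of stabilizer generators = n - k
= 42 - 6
= 36

36


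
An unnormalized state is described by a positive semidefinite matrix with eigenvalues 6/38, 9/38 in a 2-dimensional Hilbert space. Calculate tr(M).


tr(M) = sum of eigenvalues
= 6/38 + 9/38
= 15/38
= 0.3947

0.3947


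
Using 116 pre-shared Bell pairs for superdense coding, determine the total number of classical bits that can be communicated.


Superdense coding allows 2 classical bits per shared entangled pair.
116 pair(s) -> 2 * 116 = 232 classical bits

232


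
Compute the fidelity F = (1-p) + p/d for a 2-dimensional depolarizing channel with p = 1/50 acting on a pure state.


F = (1-p) + p/d
= (1 - 0.0200) + 0.0200/2
= 0.9800 + 0.0100
= 0.9900

0.9900


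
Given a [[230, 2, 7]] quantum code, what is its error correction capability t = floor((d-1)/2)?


Code parameters: [[230, 2, 7]], distance d = 7.
Number of correctable errors = floor((d-1)/2)
= floor((7 - 1)/2)
= floor(6/2)
= 3

3


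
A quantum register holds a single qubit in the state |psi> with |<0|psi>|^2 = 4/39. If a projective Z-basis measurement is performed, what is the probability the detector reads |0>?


|alpha|^2 = 4/39 = 0.1026
|beta|^2 = 1 - 4/39 = 35/39 = 0.8974
P(|0>) = |alpha|^2 = 0.1026

0.1026


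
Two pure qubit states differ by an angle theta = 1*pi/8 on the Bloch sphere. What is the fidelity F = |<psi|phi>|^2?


For states separated by angle theta on Bloch sphere:
F = cos^2(theta/2)
theta = 1*pi/8 = 0.3927
theta/2 = 0.1963
cos(theta/2) = 0.9808
F = 0.9619

0.9619


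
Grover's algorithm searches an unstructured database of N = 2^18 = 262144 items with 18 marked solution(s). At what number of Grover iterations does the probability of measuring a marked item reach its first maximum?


After j Grover iterations the success probability is P(j) = sin^2((2j+1)*theta), where sin(theta) = sqrt(k/N).
N = 2^18 = 262144, k = 18
sin(theta) = sqrt(k/N) = 0.008286407592
theta = arcsin(sqrt(k/N)) = 0.008286502425 rad
P(j) reaches its first maximum when (2j+1)*theta is as close as possible to pi/2, i.e. j = round(pi/(4*theta) - 1/2).
pi/(4*theta) - 1/2 = 94.2804
(For comparison, the common estimate pi/4 * sqrt(N/k) = 94.7815; the exact maximiser is used here.)
Optimal iterations = 94

94


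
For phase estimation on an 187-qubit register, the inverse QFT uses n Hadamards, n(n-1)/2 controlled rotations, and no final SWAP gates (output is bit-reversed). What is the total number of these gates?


Hadamard gates: 187
Controlled rotations: n*(n-1)/2 = 187*186/2 = 17391
SWAP gates: 0 (omitted)
Total = 187 + 17391
= 17578

17578


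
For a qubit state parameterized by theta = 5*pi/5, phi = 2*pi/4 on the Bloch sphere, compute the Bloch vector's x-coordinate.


theta = 3.1416, phi = 1.5708
r_x = sin(theta)*cos(phi) = 0.0000 * 0.0000
r_x = 0.0000

0.0000


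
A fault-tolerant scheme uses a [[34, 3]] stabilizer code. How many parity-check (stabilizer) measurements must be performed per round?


For an [[n,k]] stabilizer code:
Number of stabilizer generators = n - k
= 34 - 3
= 31

31


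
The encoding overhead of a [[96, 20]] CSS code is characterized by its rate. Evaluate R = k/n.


Code rate R = k/n
= 20/96
= 0.2083

0.2083


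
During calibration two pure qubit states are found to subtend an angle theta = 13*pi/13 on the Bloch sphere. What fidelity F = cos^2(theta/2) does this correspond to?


For states separated by angle theta on Bloch sphere:
F = cos^2(theta/2)
theta = 13*pi/13 = 3.1416
theta/2 = 1.5708
cos(theta/2) = 0.0000
F = 0.0000

0.0000


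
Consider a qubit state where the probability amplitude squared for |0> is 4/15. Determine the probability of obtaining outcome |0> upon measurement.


|alpha|^2 = 4/15 = 0.2667
|beta|^2 = 1 - 4/15 = 11/15 = 0.7333
P(|0>) = |alpha|^2 = 0.2667

0.2667


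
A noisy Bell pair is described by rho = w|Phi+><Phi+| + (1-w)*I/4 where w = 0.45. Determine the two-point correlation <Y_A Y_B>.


|Phi+> = (|00> + |11>)/sqrt(2)
For the pure Bell state, <Y_A Y_B> = -1 (Bell-state Pauli correlator).
The maximally-mixed part I/4 has tr(I/4 * P tensor P) = 0 for any traceless Pauli P.
So <Y_A Y_B>_rho = w * (-1) + (1 - w) * 0
= 0.45 * (-1)
= -0.4500

-0.4500


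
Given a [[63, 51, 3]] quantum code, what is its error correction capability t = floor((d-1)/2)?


Code parameters: [[63, 51, 3]], distance d = 3.
Number of correctable errors = floor((d-1)/2)
= floor((3 - 1)/2)
= floor(2/2)
= 1

1


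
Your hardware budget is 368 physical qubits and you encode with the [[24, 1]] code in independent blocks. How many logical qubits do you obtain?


Each code block uses 24 physical qubits for 1 logical qubit(s).
Number of complete blocks = floor(368 / 24) = 15
Logical qubits = 15 * 1
= 15

15


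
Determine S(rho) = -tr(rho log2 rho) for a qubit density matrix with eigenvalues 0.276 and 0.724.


S = -p*log2(p) - (1-p)*log2(1-p)
p = 0.2760, 1-p = 0.7240
= -0.2760 * log2(0.2760) - 0.7240 * log2(0.7240)
= -(-0.5126) - (-0.3373)
= 0.8499

0.8499


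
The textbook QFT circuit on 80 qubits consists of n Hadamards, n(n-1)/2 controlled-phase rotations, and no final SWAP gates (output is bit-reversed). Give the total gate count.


Hadamard gates: 80
Controlled rotations: n*(n-1)/2 = 80*79/2 = 3160
SWAP gates: 0 (omitted)
Total = 80 + 3160
= 3240

3240


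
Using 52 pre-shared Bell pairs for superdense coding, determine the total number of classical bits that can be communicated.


Superdense coding allows 2 classical bits per shared entangled pair.
52 pair(s) -> 2 * 52 = 104 classical bits

104


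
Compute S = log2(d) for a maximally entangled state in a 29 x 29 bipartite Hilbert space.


For a maximally entangled state in d x d:
S = log2(d) = log2(29)
= 4.8580

4.8580


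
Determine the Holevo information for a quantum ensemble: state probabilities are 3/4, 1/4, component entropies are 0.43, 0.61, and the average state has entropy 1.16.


chi = S(rho) - sum_i p_i * S(rho_i)
Weighted entropy = 3/4 * 0.43 + 1/4 * 0.61
= 0.4750
chi = 1.16 - 0.4750
= 0.6850

0.6850


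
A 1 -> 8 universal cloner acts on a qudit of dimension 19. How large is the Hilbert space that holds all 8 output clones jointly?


Output space = H^(tensor 8) where dim(H) = 19
dim = 19^8
= 361 (after 2 factors)
= 6859 (after 3 factors)
= 130321 (after 4 factors)
= 2476099 (after 5 factors)
= 47045881 (after 6 factors)
= 893871739 (after 7 factors)
= 16983563041 (after 8 factors)
= 16983563041

16983563041


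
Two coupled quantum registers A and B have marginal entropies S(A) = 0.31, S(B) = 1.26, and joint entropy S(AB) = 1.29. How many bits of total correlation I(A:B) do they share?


I(A:B) = S(A) + S(B) - S(AB)
= 0.31 + 1.26 - 1.29
= 0.2800

0.2800


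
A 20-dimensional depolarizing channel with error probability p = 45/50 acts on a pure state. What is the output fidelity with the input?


F = (1-p) + p/d
= (1 - 0.9000) + 0.9000/20
= 0.1000 + 0.0450
= 0.1450

0.1450


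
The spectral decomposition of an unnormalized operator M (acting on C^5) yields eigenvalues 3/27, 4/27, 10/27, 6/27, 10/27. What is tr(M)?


tr(M) = sum of eigenvalues
= 3/27 + 4/27 + 10/27 + 6/27 + 10/27
= 33/27
= 1.2222

1.2222


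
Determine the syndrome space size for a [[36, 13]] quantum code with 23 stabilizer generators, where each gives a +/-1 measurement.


Each stabilizer generator gives a binary (+1 or -1) measurement outcome.
With 23 independent generators:
Total syndromes = 2^23
= 8388608

8388608


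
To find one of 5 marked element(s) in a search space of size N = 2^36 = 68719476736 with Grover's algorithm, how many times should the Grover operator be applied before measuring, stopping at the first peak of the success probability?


After j Grover iterations the success probability is P(j) = sin^2((2j+1)*theta), where sin(theta) = sqrt(k/N).
N = 2^36 = 68719476736, k = 5
sin(theta) = sqrt(k/N) = 8.5299224e-06
theta = arcsin(sqrt(k/N)) = 8.5299224e-06 rad
P(j) reaches its first maximum when (2j+1)*theta is as close as possible to pi/2, i.e. j = round(pi/(4*theta) - 1/2).
pi/(4*theta) - 1/2 = 92075.1516
(For comparison, the common estimate pi/4 * sqrt(N/k) = 92075.6516; the exact maximiser is used here.)
Optimal iterations = 92075

92075


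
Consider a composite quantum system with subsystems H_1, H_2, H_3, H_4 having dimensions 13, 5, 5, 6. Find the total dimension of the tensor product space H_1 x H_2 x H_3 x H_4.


dim(H_1 x H_2 x H_3 x H_4) = 13 * 5 * 5 * 6
= 65 * 5 * 6
= 325 * 6
= 1950

1950


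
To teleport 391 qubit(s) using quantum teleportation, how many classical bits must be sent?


Quantum teleportation requires 2 classical bits per qubit teleported.
391 qubit(s) -> 2 * 391 = 782 classical bits

782


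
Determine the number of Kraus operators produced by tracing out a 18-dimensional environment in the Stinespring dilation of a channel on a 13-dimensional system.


Tracing out the environment in an orthonormal basis {|i>_E} gives Kraus operators K_i = <i|_E U |0>_E.
Number of Kraus operators = dim(H_env) = d_env
= 18

18


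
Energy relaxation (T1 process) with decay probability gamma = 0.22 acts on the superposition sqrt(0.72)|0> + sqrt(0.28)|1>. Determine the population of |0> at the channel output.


For amplitude damping with parameter gamma on state sqrt(a)|0> + sqrt(b)|1>:
alpha^2 = 0.72, beta^2 = 0.28
P(|0>) = alpha^2 + gamma * beta^2
= 0.72 + 0.22 * 0.28
= 0.72 + 0.0616
= 0.7816

0.7816


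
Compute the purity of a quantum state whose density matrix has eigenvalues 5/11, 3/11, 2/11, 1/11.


tr(rho^2) = sum of eigenvalues squared
= (5/11)^2 + (3/11)^2 + (2/11)^2 + (1/11)^2
= (25 + 9 + 4 + 1) / 121
= 39/121
= 0.3223

0.3223


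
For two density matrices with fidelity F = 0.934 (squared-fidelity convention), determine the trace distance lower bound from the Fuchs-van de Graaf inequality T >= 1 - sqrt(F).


Fuchs-van de Graaf (squared-fidelity convention): 1 - sqrt(F) <= T <= sqrt(1 - F).
Lower bound: T >= 1 - sqrt(F)
sqrt(F) = sqrt(0.934) = 0.9664
T >= 1 - 0.9664
T >= 0.0336

0.0336


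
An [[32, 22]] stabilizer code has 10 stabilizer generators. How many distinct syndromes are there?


Each stabilizer generator gives a binary (+1 or -1) measurement outcome.
With 10 independent generators:
Total syndromes = 2^10
= 1024

1024


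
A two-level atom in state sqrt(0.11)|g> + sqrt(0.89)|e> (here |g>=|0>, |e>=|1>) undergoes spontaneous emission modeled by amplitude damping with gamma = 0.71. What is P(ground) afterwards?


For amplitude damping with parameter gamma on state sqrt(a)|0> + sqrt(b)|1>:
alpha^2 = 0.11, beta^2 = 0.89
P(|0>) = alpha^2 + gamma * beta^2
= 0.11 + 0.71 * 0.89
= 0.11 + 0.6319
= 0.7419

0.7419


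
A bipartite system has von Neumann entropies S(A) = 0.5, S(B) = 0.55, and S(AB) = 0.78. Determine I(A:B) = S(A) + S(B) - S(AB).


I(A:B) = S(A) + S(B) - S(AB)
= 0.5 + 0.55 - 0.78
= 0.2700

0.2700


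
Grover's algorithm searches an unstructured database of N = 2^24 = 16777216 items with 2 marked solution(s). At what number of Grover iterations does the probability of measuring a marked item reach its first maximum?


After j Grover iterations the success probability is P(j) = sin^2((2j+1)*theta), where sin(theta) = sqrt(k/N).
N = 2^24 = 16777216, k = 2
sin(theta) = sqrt(k/N) = 0.000345266983
theta = arcsin(sqrt(k/N)) = 0.0003452669899 rad
P(j) reaches its first maximum when (2j+1)*theta is as close as possible to pi/2, i.e. j = round(pi/(4*theta) - 1/2).
pi/(4*theta) - 1/2 = 2274.2560
(For comparison, the common estimate pi/4 * sqrt(N/k) = 2274.7561; the exact maximiser is used here.)
Optimal iterations = 2274

2274


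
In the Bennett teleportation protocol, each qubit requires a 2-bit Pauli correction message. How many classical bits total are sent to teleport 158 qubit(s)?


Quantum teleportation requires 2 classical bits per qubit teleported.
158 qubit(s) -> 2 * 158 = 316 classical bits

316


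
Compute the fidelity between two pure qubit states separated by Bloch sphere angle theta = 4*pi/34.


For states separated by angle theta on Bloch sphere:
F = cos^2(theta/2)
theta = 4*pi/34 = 0.3696
theta/2 = 0.1848
cos(theta/2) = 0.9830
F = 0.9662

0.9662


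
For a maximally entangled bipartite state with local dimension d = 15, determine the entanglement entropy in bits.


For a maximally entangled state in d x d:
S = log2(d) = log2(15)
= 3.9069

3.9069


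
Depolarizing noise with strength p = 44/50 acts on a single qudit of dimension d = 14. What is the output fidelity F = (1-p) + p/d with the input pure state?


F = (1-p) + p/d
= (1 - 0.8800) + 0.8800/14
= 0.1200 + 0.0629
= 0.1829

0.1829


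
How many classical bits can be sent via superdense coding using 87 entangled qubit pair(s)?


Superdense coding allows 2 classical bits per shared entangled pair.
87 pair(s) -> 2 * 87 = 174 classical bits

174


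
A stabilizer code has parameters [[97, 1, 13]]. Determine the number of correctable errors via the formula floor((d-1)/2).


Code parameters: [[97, 1, 13]], distance d = 13.
Number of correctable errors = floor((d-1)/2)
= floor((13 - 1)/2)
= floor(12/2)
= 6

6


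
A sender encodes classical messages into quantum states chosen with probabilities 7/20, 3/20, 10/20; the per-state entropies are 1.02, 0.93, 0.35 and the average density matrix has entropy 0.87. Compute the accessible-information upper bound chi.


chi = S(rho) - sum_i p_i * S(rho_i)
Weighted entropy = 7/20 * 1.02 + 3/20 * 0.93 + 10/20 * 0.35
= 0.6715
chi = 0.87 - 0.6715
= 0.1985

0.1985


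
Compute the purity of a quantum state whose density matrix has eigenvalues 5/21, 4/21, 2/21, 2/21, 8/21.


tr(rho^2) = sum of eigenvalues squared
= (5/21)^2 + (4/21)^2 + (2/21)^2 + (2/21)^2 + (8/21)^2
= (25 + 16 + 4 + 4 + 64) / 441
= 113/441
= 0.2562

0.2562


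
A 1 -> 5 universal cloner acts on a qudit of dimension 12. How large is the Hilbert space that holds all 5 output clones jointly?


Output space = H^(tensor 5) where dim(H) = 12
dim = 12^5
= 144 (after 2 factors)
= 1728 (after 3 factors)
= 20736 (after 4 factors)
= 248832 (after 5 factors)
= 248832

248832


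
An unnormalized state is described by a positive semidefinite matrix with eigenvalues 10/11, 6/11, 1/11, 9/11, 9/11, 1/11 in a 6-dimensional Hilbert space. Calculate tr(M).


tr(M) = sum of eigenvalues
= 10/11 + 6/11 + 1/11 + 9/11 + 9/11 + 1/11
= 36/11
= 3.2727

3.2727


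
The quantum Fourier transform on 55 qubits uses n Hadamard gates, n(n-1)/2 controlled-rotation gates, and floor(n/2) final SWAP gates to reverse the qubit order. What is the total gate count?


Hadamard gates: 55
Controlled rotations: n*(n-1)/2 = 55*54/2 = 1485
SWAP gates: floor(n/2) = floor(55/2) = 27
Total = 55 + 1485 + 27
= 1567

1567


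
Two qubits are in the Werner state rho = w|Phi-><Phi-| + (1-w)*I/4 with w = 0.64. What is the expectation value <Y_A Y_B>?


|Phi-> = (|00> - |11>)/sqrt(2)
For the pure Bell state, <Y_A Y_B> = +1 (Bell-state Pauli correlator).
The maximally-mixed part I/4 has tr(I/4 * P tensor P) = 0 for any traceless Pauli P.
So <Y_A Y_B>_rho = w * (+1) + (1 - w) * 0
= 0.64 * (+1)
= 0.6400

0.6400


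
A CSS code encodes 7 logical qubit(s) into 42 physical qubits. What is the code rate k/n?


Code rate R = k/n
= 7/42
= 0.1667

0.1667


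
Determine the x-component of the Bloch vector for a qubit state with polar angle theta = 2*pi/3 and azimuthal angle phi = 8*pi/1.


theta = 2.0944, phi = 25.1327
r_x = sin(theta)*cos(phi) = 0.8660 * 1.0000
r_x = 0.8660

0.8660


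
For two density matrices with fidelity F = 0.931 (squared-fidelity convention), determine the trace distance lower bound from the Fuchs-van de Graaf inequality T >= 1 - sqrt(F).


Fuchs-van de Graaf (squared-fidelity convention): 1 - sqrt(F) <= T <= sqrt(1 - F).
Lower bound: T >= 1 - sqrt(F)
sqrt(F) = sqrt(0.931) = 0.9649
T >= 1 - 0.9649
T >= 0.0351

0.0351


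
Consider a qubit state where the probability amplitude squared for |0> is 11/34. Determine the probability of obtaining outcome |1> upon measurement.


|alpha|^2 = 11/34 = 0.3235
|beta|^2 = 1 - 11/34 = 23/34 = 0.6765
P(|1>) = |beta|^2 = 0.6765

0.6765


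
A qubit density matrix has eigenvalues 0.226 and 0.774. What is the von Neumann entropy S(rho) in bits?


S = -p*log2(p) - (1-p)*log2(1-p)
p = 0.2260, 1-p = 0.7740
= -0.2260 * log2(0.2260) - 0.7740 * log2(0.7740)
= -(-0.4849) - (-0.2861)
= 0.7710

0.7710


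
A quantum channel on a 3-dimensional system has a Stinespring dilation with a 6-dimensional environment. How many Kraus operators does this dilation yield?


Tracing out the environment in an orthonormal basis {|i>_E} gives Kraus operators K_i = <i|_E U |0>_E.
Number of Kraus operators = dim(H_env) = d_env
= 6

6


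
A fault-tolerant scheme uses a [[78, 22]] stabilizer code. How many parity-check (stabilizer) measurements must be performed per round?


For an [[n,k]] stabilizer code:
Number of stabilizer generators = n - k
= 78 - 22
= 56

56


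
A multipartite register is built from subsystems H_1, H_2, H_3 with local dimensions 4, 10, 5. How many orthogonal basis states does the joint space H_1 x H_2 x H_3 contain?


dim(H_1 x H_2 x H_3) = 4 * 10 * 5
= 40 * 5
= 200

200


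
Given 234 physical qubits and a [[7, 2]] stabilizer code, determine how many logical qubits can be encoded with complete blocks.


Each code block uses 7 physical qubits for 2 logical qubit(s).
Number of complete blocks = floor(234 / 7) = 33
Logical qubits = 33 * 2
= 66

66


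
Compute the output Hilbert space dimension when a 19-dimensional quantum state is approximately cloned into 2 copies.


Output space = H^(tensor 2) where dim(H) = 19
dim = 19^2
= 361

361


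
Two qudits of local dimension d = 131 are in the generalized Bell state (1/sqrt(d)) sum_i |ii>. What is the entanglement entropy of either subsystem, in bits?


For a maximally entangled state in d x d:
S = log2(d) = log2(131)
= 7.0334

7.0334


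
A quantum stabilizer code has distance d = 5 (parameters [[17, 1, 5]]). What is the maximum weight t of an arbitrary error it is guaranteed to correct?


Code parameters: [[17, 1, 5]], distance d = 5.
Number of correctable errors = floor((d-1)/2)
= floor((5 - 1)/2)
= floor(4/2)
= 2

2


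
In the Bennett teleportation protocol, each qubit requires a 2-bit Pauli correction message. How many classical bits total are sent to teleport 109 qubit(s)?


Quantum teleportation requires 2 classical bits per qubit teleported.
109 qubit(s) -> 2 * 109 = 218 classical bits

218


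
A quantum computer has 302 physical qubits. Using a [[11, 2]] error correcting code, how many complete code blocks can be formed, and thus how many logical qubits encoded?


Each code block uses 11 physical qubits for 2 logical qubit(s).
Number of complete blocks = floor(302 / 11) = 27
Logical qubits = 27 * 2
= 54

54


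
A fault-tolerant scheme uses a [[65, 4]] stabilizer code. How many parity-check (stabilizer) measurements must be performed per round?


For an [[n,k]] stabilizer code:
Number of stabilizer generators = n - k
= 65 - 4
= 61

61


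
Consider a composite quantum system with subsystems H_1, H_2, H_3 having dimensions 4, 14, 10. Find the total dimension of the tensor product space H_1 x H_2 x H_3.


dim(H_1 x H_2 x H_3) = 4 * 14 * 10
= 56 * 10
= 560

560


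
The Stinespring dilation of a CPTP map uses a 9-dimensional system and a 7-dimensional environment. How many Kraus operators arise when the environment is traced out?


Tracing out the environment in an orthonormal basis {|i>_E} gives Kraus operators K_i = <i|_E U |0>_E.
Number of Kraus operators = dim(H_env) = d_env
= 7

7


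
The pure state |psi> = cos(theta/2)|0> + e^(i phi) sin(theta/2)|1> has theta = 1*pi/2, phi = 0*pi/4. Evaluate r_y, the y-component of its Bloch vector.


theta = 1.5708, phi = 0.0000
r_y = sin(theta)*sin(phi) = 1.0000 * 0.0000
r_y = 0.0000

0.0000


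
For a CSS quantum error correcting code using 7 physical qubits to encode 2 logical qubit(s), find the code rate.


Code rate R = k/n
= 2/7
= 0.2857

0.2857


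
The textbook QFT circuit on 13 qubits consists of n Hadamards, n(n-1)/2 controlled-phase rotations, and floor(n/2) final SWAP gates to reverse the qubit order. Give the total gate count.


Hadamard gates: 13
Controlled rotations: n*(n-1)/2 = 13*12/2 = 78
SWAP gates: floor(n/2) = floor(13/2) = 6
Total = 13 + 78 + 6
= 97

97


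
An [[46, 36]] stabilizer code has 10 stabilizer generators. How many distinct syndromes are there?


Each stabilizer generator gives a binary (+1 or -1) measurement outcome.
With 10 independent generators:
Total syndromes = 2^10
= 1024

1024


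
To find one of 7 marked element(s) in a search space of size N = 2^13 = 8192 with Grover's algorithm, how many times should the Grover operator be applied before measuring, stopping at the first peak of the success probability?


After j Grover iterations the success probability is P(j) = sin^2((2j+1)*theta), where sin(theta) = sqrt(k/N).
N = 2^13 = 8192, k = 7
sin(theta) = sqrt(k/N) = 0.02923169833
theta = arcsin(sqrt(k/N)) = 0.02923586298 rad
P(j) reaches its first maximum when (2j+1)*theta is as close as possible to pi/2, i.e. j = round(pi/(4*theta) - 1/2).
pi/(4*theta) - 1/2 = 26.3642
(For comparison, the common estimate pi/4 * sqrt(N/k) = 26.8680; the exact maximiser is used here.)
Optimal iterations = 26

26


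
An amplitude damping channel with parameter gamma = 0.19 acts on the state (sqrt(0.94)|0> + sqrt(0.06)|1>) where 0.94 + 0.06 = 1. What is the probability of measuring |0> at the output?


For amplitude damping with parameter gamma on state sqrt(a)|0> + sqrt(b)|1>:
alpha^2 = 0.94, beta^2 = 0.06
P(|0>) = alpha^2 + gamma * beta^2
= 0.94 + 0.19 * 0.06
= 0.94 + 0.0114
= 0.9514

0.9514


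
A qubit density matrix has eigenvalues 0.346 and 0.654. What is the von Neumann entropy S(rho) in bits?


S = -p*log2(p) - (1-p)*log2(1-p)
p = 0.3460, 1-p = 0.6540
= -0.3460 * log2(0.3460) - 0.6540 * log2(0.6540)
= -(-0.5298) - (-0.4007)
= 0.9304

0.9304


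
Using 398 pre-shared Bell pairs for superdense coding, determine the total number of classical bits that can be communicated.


Superdense coding allows 2 classical bits per shared entangled pair.
398 pair(s) -> 2 * 398 = 796 classical bits

796


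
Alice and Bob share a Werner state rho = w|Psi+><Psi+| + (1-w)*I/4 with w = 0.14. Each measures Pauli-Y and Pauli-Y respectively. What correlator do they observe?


|Psi+> = (|01> + |10>)/sqrt(2)
For the pure Bell state, <Y_A Y_B> = +1 (Bell-state Pauli correlator).
The maximally-mixed part I/4 has tr(I/4 * P tensor P) = 0 for any traceless Pauli P.
So <Y_A Y_B>_rho = w * (+1) + (1 - w) * 0
= 0.14 * (+1)
= 0.1400

0.1400


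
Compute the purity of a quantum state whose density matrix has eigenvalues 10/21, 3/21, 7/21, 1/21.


tr(rho^2) = sum of eigenvalues squared
= (10/21)^2 + (3/21)^2 + (7/21)^2 + (1/21)^2
= (100 + 9 + 49 + 1) / 441
= 159/441
= 0.3605

0.3605


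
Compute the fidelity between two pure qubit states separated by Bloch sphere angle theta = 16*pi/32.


For states separated by angle theta on Bloch sphere:
F = cos^2(theta/2)
theta = 16*pi/32 = 1.5708
theta/2 = 0.7854
cos(theta/2) = 0.7071
F = 0.5000

0.5000


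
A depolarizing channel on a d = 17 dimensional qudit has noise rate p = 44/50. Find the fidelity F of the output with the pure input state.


F = (1-p) + p/d
= (1 - 0.8800) + 0.8800/17
= 0.1200 + 0.0518
= 0.1718

0.1718


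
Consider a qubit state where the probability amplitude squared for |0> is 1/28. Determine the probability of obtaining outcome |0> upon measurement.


|alpha|^2 = 1/28 = 0.0357
|beta|^2 = 1 - 1/28 = 27/28 = 0.9643
P(|0>) = |alpha|^2 = 0.0357

0.0357


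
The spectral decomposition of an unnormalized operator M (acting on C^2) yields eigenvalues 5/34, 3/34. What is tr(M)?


tr(M) = sum of eigenvalues
= 5/34 + 3/34
= 8/34
= 0.2353

0.2353


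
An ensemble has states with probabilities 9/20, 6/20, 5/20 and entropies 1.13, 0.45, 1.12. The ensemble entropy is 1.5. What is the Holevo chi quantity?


chi = S(rho) - sum_i p_i * S(rho_i)
Weighted entropy = 9/20 * 1.13 + 6/20 * 0.45 + 5/20 * 1.12
= 0.9235
chi = 1.5 - 0.9235
= 0.5765

0.5765


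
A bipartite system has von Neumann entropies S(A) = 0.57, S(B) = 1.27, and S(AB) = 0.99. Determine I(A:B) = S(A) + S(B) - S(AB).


I(A:B) = S(A) + S(B) - S(AB)
= 0.57 + 1.27 - 0.99
= 0.8500

0.8500


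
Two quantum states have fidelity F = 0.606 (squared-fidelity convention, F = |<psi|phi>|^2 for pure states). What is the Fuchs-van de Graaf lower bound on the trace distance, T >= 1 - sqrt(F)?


Fuchs-van de Graaf (squared-fidelity convention): 1 - sqrt(F) <= T <= sqrt(1 - F).
Lower bound: T >= 1 - sqrt(F)
sqrt(F) = sqrt(0.606) = 0.7785
T >= 1 - 0.7785
T >= 0.2215

0.2215


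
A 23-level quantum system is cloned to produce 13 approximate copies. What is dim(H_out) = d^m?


Output space = H^(tensor 13) where dim(H) = 23
dim = 23^13
= 529 (after 2 factors)
= 12167 (after 3 factors)
= 279841 (after 4 factors)
= 6436343 (after 5 factors)
= 148035889 (after 6 factors)
= 3404825447 (after 7 factors)
= 78310985281 (after 8 factors)
= 1801152661463 (after 9 factors)
= 41426511213649 (after 10 factors)
= 952809757913927 (after 11 factors)
= 21914624432020321 (after 12 factors)
= 504036361936467383 (after 13 factors)
= 504036361936467383

504036361936467383


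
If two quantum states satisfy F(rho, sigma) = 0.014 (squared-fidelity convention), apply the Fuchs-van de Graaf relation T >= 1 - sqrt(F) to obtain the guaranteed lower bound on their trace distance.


Fuchs-van de Graaf (squared-fidelity convention): 1 - sqrt(F) <= T <= sqrt(1 - F).
Lower bound: T >= 1 - sqrt(F)
sqrt(F) = sqrt(0.014) = 0.1183
T >= 1 - 0.1183
T >= 0.8817

0.8817


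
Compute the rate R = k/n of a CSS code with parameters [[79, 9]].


Code rate R = k/n
= 9/79
= 0.1139

0.1139


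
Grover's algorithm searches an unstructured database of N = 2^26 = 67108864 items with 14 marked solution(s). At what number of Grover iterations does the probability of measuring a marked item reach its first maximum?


After j Grover iterations the success probability is P(j) = sin^2((2j+1)*theta), where sin(theta) = sqrt(k/N).
N = 2^26 = 67108864, k = 14
sin(theta) = sqrt(k/N) = 0.0004567452865
theta = arcsin(sqrt(k/N)) = 0.0004567453024 rad
P(j) reaches its first maximum when (2j+1)*theta is as close as possible to pi/2, i.e. j = round(pi/(4*theta) - 1/2).
pi/(4*theta) - 1/2 = 1719.0539
(For comparison, the common estimate pi/4 * sqrt(N/k) = 1719.5540; the exact maximiser is used here.)
Optimal iterations = 1719

1719


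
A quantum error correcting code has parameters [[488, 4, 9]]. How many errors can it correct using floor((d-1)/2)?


Code parameters: [[488, 4, 9]], distance d = 9.
Number of correctable errors = floor((d-1)/2)
= floor((9 - 1)/2)
= floor(8/2)
= 4

4
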